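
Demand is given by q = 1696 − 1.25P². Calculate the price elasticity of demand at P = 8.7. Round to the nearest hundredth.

-0.12

At P = 8.7, q = 1601.3875.
dq/dP = −2·1.25·P = −21.75.
Point elasticity E = (dq/dP)·(P/q) = -21.75 × 8.7/1601.3875 ≈ -0.12.
|E| < 1, so demand is inelastic at this price.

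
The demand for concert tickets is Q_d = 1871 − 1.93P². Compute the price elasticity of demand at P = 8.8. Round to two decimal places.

At P = 8.8, Q_d = 1721.5408.
dQ_d/dP = −2·1.93·P = −33.968.
Point elasticity E = (dQ_d/dP)·(P/Q_d) = -33.968 × 8.8/1721.5408 ≈ -0.17.
|E| < 1, so demand is inelastic at this price.

-0.17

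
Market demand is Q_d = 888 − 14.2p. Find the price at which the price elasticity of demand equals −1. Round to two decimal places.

For linear demand Q_d = a − bp, E = −bp/(a − bp). |E| = 1 ⇒ bp = a − bp ⇒ p = a/(2b).
p = 888/(2·14.2) ≈ 31.27.

31.27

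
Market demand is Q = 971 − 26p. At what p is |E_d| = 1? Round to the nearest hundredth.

For linear demand Q = a − bp, E = −bp/(a − bp). |E| = 1 ⇒ bp = a − bp ⇒ p = a/(2b).
p = 971/(2·26) ≈ 18.67.

18.67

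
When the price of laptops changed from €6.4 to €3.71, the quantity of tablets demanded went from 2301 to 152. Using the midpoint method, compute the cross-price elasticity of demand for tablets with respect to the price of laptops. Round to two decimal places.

3.29

%ΔQ_x = (152 − 2301)/[(2301+152)/2] = -2149/1226.5 ≈ -1.7521.
%ΔP_y = (3.71 − 6.4)/[(6.4+3.71)/2] ≈ -0.5321.
E_xy = -1.7521/-0.5321 ≈ 3.29.
E_xy > 0, so tablets and laptops are substitutes.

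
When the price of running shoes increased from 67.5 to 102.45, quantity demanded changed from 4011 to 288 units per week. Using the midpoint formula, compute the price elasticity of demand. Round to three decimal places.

%Δq = (288 − 4011)/[(4011 + 288)/2] = -3723/2149.5 ≈ -1.7320.
%Δp = (102.45 − 67.5)/[(67.5 + 102.45)/2] = 34.95/84.975 ≈ 0.4113.
Arc elasticity E = %Δq/%Δp ≈ -1.7320/0.4113 ≈ -4.211.
|E| > 1: demand is elastic over this range.

-4.211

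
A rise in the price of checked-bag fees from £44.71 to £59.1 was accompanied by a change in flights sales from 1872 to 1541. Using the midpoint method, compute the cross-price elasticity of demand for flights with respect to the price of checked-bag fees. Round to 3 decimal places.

%ΔQ_x = (1541 − 1872)/[(1872+1541)/2] = -331/1706.5 ≈ -0.1940.
%ΔP_y = (59.1 − 44.71)/[(44.71+59.1)/2] ≈ 0.2772.
E_xy = -0.1940/0.2772 ≈ -0.700.
E_xy < 0, so flights and checked-bag fees are complements.

-0.700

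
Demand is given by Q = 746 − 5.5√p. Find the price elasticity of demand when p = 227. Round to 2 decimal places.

At p = 227, Q = 663.1341.
dQ/dp = −5.5/(2√p) = −5.5/(2·15.0665).
Point elasticity E = (dQ/dp)·(p/Q) = -0.1825 × 227/663.1341 ≈ -0.06.
|E| < 1, so demand is inelastic at this price.

-0.06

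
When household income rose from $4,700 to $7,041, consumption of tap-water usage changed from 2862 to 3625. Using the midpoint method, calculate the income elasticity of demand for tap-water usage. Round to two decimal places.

%ΔQ = (3625 − 2862)/[(2862+3625)/2] = 763/3243.5 ≈ 0.2352.
%ΔM = (7,041 − 4,700)/[(4,700+7,041)/2] = 2341/5870.5 ≈ 0.3988.
E_I = %ΔQ/%ΔM ≈ 0.59.
E_I ∈ (0,1): normal good (necessity).

0.59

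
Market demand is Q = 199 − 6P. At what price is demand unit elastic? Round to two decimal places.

For linear demand Q = a − bP, E = −bP/(a − bP). |E| = 1 ⇒ bP = a − bP ⇒ P = a/(2b).
P = 199/(2·6) ≈ 16.58.

16.58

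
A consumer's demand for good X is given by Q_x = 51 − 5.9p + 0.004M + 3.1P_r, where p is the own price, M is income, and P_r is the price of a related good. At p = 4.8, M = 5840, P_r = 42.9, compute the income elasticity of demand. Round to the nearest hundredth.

Evaluating quantity at (p, M, P_r) gives Q_x = 51 − 5.9(4.8) + 0.004(5840) + 3.1(42.9) = 51 − 28.32 + 23.36 + 132.99 = 179.03.
∂Q_x/∂M = +0.004, so E_I = 0.004·(5840/179.03) ≈ 0.13.
E_I ∈ (0,1): normal good (necessity).

0.13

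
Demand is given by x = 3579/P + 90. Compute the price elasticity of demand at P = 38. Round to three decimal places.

-0.511

At P = 38, x = 184.1842.
dx/dP = −3579/P² = −2.4785.
Point elasticity E = (dx/dP)·(P/x) = -2.4785 × 38/184.1842 ≈ -0.511.
|E| < 1, so demand is inelastic at this price.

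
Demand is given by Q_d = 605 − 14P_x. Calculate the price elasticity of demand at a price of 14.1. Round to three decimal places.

At P_x = 14.1, Q_d = 407.6.
dQ_d/dP_x = −14.
Point elasticity E = (dQ_d/dP_x)·(P_x/Q_d) = -14 × 14.1/407.6 ≈ -0.484.
|E| < 1, so demand is inelastic at this price.

-0.484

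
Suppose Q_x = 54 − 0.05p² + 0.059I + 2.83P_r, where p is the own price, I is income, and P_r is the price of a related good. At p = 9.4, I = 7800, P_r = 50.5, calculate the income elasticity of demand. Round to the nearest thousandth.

0.705

Substituting, Q_x = 54 − 0.05(9.4)² + 0.059(7800) + 2.83(50.5) = 54 − 4.418 + 460.2 + 142.915 = 652.697.
∂Q_x/∂I = +0.059, so E_I = 0.059·(7800/652.697) ≈ 0.705.
E_I ∈ (0,1): normal good (necessity).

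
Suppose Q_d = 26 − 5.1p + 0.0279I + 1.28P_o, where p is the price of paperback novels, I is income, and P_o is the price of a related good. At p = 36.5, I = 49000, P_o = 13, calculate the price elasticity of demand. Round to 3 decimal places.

Q_d = 26 − 5.1(36.5) + 0.0279(49000) + 1.28(13) = 26 − 186.15 + 1367.1 + 16.64 = 1223.59.
∂Q_d/∂p = −5.1, so E_p = (−5.1)·(36.5/1223.59) ≈ -0.152.
|E_p| < 1: demand is inelastic.

-0.152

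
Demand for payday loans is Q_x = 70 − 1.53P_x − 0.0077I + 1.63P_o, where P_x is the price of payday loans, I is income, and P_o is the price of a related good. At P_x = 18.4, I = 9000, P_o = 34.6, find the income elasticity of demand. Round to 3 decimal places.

First evaluate Q_x: 70 − 1.53(18.4) − 0.0077(9000) + 1.63(34.6) = 70 − 28.152 − 69.3 + 56.398 = 28.946.
∂Q_x/∂I = −0.0077, so E_I = -0.0077·(9000/28.946) ≈ -2.394.
E_I < 0: inferior good.

-2.394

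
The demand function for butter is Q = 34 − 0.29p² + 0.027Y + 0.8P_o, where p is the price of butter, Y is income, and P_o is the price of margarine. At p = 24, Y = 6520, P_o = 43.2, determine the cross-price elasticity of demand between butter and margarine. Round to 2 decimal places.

0.45

Substituting, Q = 34 − 0.29(24)² + 0.027(6520) + 0.8(43.2) = 34 − 167.04 + 176.04 + 34.56 = 77.56.
∂Q/∂P_o = +0.8, so E_xy = 0.8·(43.2/77.56) ≈ 0.45.
E_xy > 0: the goods are substitutes.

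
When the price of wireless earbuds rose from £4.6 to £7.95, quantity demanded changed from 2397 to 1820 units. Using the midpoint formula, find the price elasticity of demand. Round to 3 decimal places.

-0.513

%Δq = (1820 − 2397)/[(2397 + 1820)/2] = -577/2108.5 ≈ -0.2737.
%ΔP = (7.95 − 4.6)/[(4.6 + 7.95)/2] = 3.35/6.275 ≈ 0.5339.
Arc elasticity E = %Δq/%ΔP ≈ -0.2737/0.5339 ≈ -0.513.
|E| < 1: demand is inelastic over this range.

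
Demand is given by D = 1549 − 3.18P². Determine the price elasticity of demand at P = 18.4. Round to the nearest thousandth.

-4.558

At P = 18.4, D = 472.3792.
dD/dP = −2·3.18·P = −117.024.
Point elasticity E = (dD/dP)·(P/D) = -117.024 × 18.4/472.3792 ≈ -4.558.
|E| > 1, so demand is elastic at this price.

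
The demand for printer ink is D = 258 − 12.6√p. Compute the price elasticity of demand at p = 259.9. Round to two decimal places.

At p = 259.9, D = 54.8702.
dD/dp = −12.6/(2√p) = −12.6/(2·16.1214).
Point elasticity E = (dD/dp)·(p/D) = -0.3908 × 259.9/54.8702 ≈ -1.85.
|E| > 1, so demand is elastic at this price.

-1.85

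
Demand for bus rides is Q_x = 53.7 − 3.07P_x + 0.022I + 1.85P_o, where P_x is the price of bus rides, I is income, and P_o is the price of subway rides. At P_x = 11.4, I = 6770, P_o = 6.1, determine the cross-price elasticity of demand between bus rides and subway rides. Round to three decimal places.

At the given point, Q_x = 53.7 − 3.07(11.4) + 0.022(6770) + 1.85(6.1) = 53.7 − 34.998 + 148.94 + 11.285 = 178.927.
∂Q_x/∂P_o = +1.85, so E_xy = 1.85·(6.1/178.927) ≈ 0.063.
E_xy > 0: the goods are substitutes.

0.063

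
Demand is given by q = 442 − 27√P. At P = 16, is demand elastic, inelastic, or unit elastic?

inelastic

At P = 16, q = 334.
dq/dP = −27/(2√P) = −27/(2·4).
Point elasticity E = (dq/dP)·(P/q) = -3.375 × 16/334 ≈ -0.162.
|E| ≈ 0.162 < 1, so demand is inelastic.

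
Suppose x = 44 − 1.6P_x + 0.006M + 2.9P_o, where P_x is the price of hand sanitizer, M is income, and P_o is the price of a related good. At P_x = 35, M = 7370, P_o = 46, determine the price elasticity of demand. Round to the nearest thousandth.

-0.338

Substituting, x = 44 − 1.6(35) + 0.006(7370) + 2.9(46) = 44 − 56 + 44.22 + 133.4 = 165.62.
∂x/∂P_x = −1.6, so E_p = (−1.6)·(35/165.62) ≈ -0.338.
|E_p| < 1: demand is inelastic.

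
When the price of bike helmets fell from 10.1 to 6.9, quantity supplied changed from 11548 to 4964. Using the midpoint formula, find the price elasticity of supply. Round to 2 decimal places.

2.12

%Δq = (4964 − 11548)/[(11548 + 4964)/2] = -6584/8256 ≈ -0.7975.
%Δp = (6.9 − 10.1)/[(10.1 + 6.9)/2] = -3.2/8.5 ≈ -0.3765.
Arc elasticity E = %Δq/%Δp ≈ -0.7975/-0.3765 ≈ 2.12.
|E| > 1: supply is elastic over this range.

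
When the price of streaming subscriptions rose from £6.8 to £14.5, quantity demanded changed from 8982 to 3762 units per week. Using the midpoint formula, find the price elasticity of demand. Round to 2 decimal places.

%Δq = (3762 − 8982)/[(8982 + 3762)/2] = -5220/6372 ≈ -0.8192.
%ΔP = (14.5 − 6.8)/[(6.8 + 14.5)/2] = 7.7/10.65 ≈ 0.7230.
Arc elasticity E = %Δq/%ΔP ≈ -0.8192/0.7230 ≈ -1.13.
|E| > 1: demand is elastic over this range.

-1.13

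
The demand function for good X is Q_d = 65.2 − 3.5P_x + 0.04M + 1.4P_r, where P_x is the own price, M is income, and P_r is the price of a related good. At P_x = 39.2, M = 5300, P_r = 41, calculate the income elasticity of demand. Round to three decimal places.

1.074

At the given point, Q_d = 65.2 − 3.5(39.2) + 0.04(5300) + 1.4(41) = 65.2 − 137.2 + 212 + 57.4 = 197.4.
∂Q_d/∂M = +0.04, so E_I = 0.04·(5300/197.4) ≈ 1.074.
E_I > 1: normal good (luxury).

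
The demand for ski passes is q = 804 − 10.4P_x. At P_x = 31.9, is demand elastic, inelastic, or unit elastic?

inelastic

At P_x = 31.9, q = 472.24.
dq/dP_x = −10.4.
Point elasticity E = (dq/dP_x)·(P_x/q) = -10.4 × 31.9/472.24 ≈ -0.703.
|E| ≈ 0.703 < 1, so demand is inelastic.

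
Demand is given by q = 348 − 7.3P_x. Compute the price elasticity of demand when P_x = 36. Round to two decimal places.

-3.08

At P_x = 36, q = 85.2.
dq/dP_x = −7.3.
Point elasticity E = (dq/dP_x)·(P_x/q) = -7.3 × 36/85.2 ≈ -3.08.
|E| > 1, so demand is elastic at this price.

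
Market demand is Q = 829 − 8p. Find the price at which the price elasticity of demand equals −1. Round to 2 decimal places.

For linear demand Q = a − bp, E = −bp/(a − bp). |E| = 1 ⇒ bp = a − bp ⇒ p = a/(2b).
p = 829/(2·8) ≈ 51.81.

51.81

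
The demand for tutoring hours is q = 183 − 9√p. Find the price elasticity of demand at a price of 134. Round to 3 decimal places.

At p = 134, q = 78.8175.
dq/dp = −9/(2√p) = −9/(2·11.5758).
Point elasticity E = (dq/dp)·(p/q) = -0.3887 × 134/78.8175 ≈ -0.661.
|E| < 1, so demand is inelastic at this price.

-0.661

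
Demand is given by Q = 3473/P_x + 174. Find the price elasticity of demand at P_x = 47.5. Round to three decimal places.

-0.296

At P_x = 47.5, Q = 247.1158.
dQ/dP_x = −3473/P_x² = −1.5393.
Point elasticity E = (dQ/dP_x)·(P_x/Q) = -1.5393 × 47.5/247.1158 ≈ -0.296.
|E| < 1, so demand is inelastic at this price.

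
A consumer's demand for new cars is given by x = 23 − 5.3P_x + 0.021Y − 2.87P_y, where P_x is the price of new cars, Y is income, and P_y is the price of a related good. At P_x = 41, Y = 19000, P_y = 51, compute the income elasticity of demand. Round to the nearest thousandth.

6.840

x = 23 − 5.3(41) + 0.021(19000) − 2.87(51) = 23 − 217.3 + 399 − 146.37 = 58.33.
∂x/∂Y = +0.021, so E_I = 0.021·(19000/58.33) ≈ 6.840.
E_I > 1: normal good (luxury).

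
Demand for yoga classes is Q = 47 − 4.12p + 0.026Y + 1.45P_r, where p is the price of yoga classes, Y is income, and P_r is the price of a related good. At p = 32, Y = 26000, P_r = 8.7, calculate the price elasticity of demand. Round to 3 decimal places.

-0.218

Evaluating quantity at (p, Y, P_r) gives Q = 47 − 4.12(32) + 0.026(26000) + 1.45(8.7) = 47 − 131.84 + 676 + 12.615 = 603.775.
∂Q/∂p = −4.12, so E_p = (−4.12)·(32/603.775) ≈ -0.218.
|E_p| < 1: demand is inelastic.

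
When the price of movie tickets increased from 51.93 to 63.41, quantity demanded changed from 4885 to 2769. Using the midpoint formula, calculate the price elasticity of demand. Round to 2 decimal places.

-2.78

%Δq = (2769 − 4885)/[(4885 + 2769)/2] = -2116/3827 ≈ -0.5529.
%ΔP = (63.41 − 51.93)/[(51.93 + 63.41)/2] = 11.48/57.67 ≈ 0.1991.
Arc elasticity E = %Δq/%ΔP ≈ -0.5529/0.1991 ≈ -2.78.
|E| > 1: demand is elastic over this range.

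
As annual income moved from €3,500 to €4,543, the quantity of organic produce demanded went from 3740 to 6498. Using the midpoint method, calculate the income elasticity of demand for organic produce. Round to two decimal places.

%ΔQ = (6498 − 3740)/[(3740+6498)/2] = 2758/5119 ≈ 0.5388.
%ΔI = (4,543 − 3,500)/[(3,500+4,543)/2] = 1043/4021.5 ≈ 0.2594.
E_I = %ΔQ/%ΔI ≈ 2.08.
E_I > 1: normal good (luxury).

2.08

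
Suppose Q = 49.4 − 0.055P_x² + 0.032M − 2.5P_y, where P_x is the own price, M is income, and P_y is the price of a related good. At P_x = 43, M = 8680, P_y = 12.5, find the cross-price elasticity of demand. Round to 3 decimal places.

-0.161

Evaluating quantity at (P_x, M, P_y) gives Q = 49.4 − 0.055(43)² + 0.032(8680) − 2.5(12.5) = 49.4 − 101.695 + 277.76 − 31.25 = 194.215.
∂Q/∂P_y = −2.5, so E_xy = -2.5·(12.5/194.215) ≈ -0.161.
E_xy < 0: the goods are complements.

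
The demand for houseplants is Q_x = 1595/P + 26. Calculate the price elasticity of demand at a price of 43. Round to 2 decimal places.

-0.59

At P = 43, Q_x = 63.093.
dQ_x/dP = −1595/P² = −0.8626.
Point elasticity E = (dQ_x/dP)·(P/Q_x) = -0.8626 × 43/63.093 ≈ -0.59.
|E| < 1, so demand is inelastic at this price.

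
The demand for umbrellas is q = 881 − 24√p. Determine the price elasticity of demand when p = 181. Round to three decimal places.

-0.289

At p = 181, q = 558.113.
dq/dp = −24/(2√p) = −24/(2·13.4536).
Point elasticity E = (dq/dp)·(p/q) = -0.892 × 181/558.113 ≈ -0.289.
|E| < 1, so demand is inelastic at this price.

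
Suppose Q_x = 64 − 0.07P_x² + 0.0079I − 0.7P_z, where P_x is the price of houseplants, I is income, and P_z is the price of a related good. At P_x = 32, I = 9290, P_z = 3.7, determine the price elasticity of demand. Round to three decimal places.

Q_x = 64 − 0.07(32)² + 0.0079(9290) − 0.7(3.7) = 64 − 71.68 + 73.391 − 2.59 = 63.121.
∂Q_x/∂P_x = −2·0.07·P_x = -4.48, so E_p = -4.48·(32/63.121) ≈ -2.271.
|E_p| > 1: demand is elastic.

-2.271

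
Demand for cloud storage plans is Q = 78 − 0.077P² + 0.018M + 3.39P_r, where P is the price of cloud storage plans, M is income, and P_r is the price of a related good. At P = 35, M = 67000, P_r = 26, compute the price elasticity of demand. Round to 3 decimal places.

First evaluate Q: 78 − 0.077(35)² + 0.018(67000) + 3.39(26) = 78 − 94.325 + 1206 + 88.14 = 1277.815.
∂Q/∂P = −2·0.077·P = -5.39, so E_p = -5.39·(35/1277.815) ≈ -0.148.
|E_p| < 1: demand is inelastic.

-0.148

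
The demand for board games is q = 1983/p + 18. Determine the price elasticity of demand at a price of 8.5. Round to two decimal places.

At p = 8.5, q = 251.2941.
dq/dp = −1983/p² = −27.4464.
Point elasticity E = (dq/dp)·(p/q) = -27.4464 × 8.5/251.2941 ≈ -0.93.
|E| < 1, so demand is inelastic at this price.

-0.93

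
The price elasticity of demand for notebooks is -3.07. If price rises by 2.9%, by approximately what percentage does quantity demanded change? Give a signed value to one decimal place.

%ΔQ ≈ E × %ΔP = (-3.07) × (2.9%) ≈ -8.9%.

-8.9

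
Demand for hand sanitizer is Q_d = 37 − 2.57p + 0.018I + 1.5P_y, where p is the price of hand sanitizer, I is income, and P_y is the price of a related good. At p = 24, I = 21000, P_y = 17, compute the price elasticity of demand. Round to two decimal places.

Substituting, Q_d = 37 − 2.57(24) + 0.018(21000) + 1.5(17) = 37 − 61.68 + 378 + 25.5 = 378.82.
∂Q_d/∂p = −2.57, so E_p = (−2.57)·(24/378.82) ≈ -0.16.
|E_p| < 1: demand is inelastic.

-0.16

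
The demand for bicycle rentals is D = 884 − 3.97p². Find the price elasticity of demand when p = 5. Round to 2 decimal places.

-0.25

At p = 5, D = 784.75.
dD/dp = −2·3.97·p = −39.7.
Point elasticity E = (dD/dp)·(p/D) = -39.7 × 5/784.75 ≈ -0.25.
|E| < 1, so demand is inelastic at this price.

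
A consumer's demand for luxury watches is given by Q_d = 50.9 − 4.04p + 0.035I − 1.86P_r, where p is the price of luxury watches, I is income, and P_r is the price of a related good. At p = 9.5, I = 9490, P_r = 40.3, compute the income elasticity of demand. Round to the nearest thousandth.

1.231

Q_d = 50.9 − 4.04(9.5) + 0.035(9490) − 1.86(40.3) = 50.9 − 38.38 + 332.15 − 74.958 = 269.712.
∂Q_d/∂I = +0.035, so E_I = 0.035·(9490/269.712) ≈ 1.231.
E_I > 1: normal good (luxury).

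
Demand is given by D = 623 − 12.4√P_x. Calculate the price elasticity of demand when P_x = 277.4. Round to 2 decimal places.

At P_x = 277.4, D = 416.4739.
dD/dP_x = −12.4/(2√P_x) = −12.4/(2·16.6553).
Point elasticity E = (dD/dP_x)·(P_x/D) = -0.3723 × 277.4/416.4739 ≈ -0.25.
|E| < 1, so demand is inelastic at this price.

-0.25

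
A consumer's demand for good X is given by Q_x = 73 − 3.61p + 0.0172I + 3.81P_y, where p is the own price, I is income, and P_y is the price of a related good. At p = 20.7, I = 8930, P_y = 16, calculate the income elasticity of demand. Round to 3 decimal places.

0.722

At the given point, Q_x = 73 − 3.61(20.7) + 0.0172(8930) + 3.81(16) = 73 − 74.727 + 153.596 + 60.96 = 212.829.
∂Q_x/∂I = +0.0172, so E_I = 0.0172·(8930/212.829) ≈ 0.722.
E_I ∈ (0,1): normal good (necessity).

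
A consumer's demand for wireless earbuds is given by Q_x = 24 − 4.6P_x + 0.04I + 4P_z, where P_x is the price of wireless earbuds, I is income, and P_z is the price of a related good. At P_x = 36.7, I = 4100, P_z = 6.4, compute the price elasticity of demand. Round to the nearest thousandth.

-3.770

Evaluating quantity at (P_x, I, P_z) gives Q_x = 24 − 4.6(36.7) + 0.04(4100) + 4(6.4) = 24 − 168.82 + 164 + 25.6 = 44.78.
∂Q_x/∂P_x = −4.6, so E_p = (−4.6)·(36.7/44.78) ≈ -3.770.
|E_p| > 1: demand is elastic.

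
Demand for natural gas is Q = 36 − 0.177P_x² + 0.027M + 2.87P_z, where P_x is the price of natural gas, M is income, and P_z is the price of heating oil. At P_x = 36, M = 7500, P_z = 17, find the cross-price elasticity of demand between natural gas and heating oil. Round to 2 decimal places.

0.84

Evaluating quantity at (P_x, M, P_z) gives Q = 36 − 0.177(36)² + 0.027(7500) + 2.87(17) = 36 − 229.392 + 202.5 + 48.79 = 57.898.
∂Q/∂P_z = +2.87, so E_xy = 2.87·(17/57.898) ≈ 0.84.
E_xy > 0: the goods are substitutes.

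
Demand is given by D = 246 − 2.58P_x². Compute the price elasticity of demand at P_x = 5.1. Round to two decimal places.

-0.75

At P_x = 5.1, D = 178.8942.
dD/dP_x = −2·2.58·P_x = −26.316.
Point elasticity E = (dD/dP_x)·(P_x/D) = -26.316 × 5.1/178.8942 ≈ -0.75.
|E| < 1, so demand is inelastic at this price.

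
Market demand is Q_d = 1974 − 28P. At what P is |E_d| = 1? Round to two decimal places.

For linear demand Q_d = a − bP, E = −bP/(a − bP). |E| = 1 ⇒ bP = a − bP ⇒ P = a/(2b).
P = 1974/(2·28) = 35.25.

35.25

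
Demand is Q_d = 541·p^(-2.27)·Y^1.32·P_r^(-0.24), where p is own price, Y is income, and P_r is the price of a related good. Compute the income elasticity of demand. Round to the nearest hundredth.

For a Cobb–Douglas (constant-elasticity) form Q_d = A·Y^α·…, the elasticity with respect to Y equals the exponent α at every point.
Here the exponent on Y is 1.32, so the income elasticity of demand is 1.32.

1.32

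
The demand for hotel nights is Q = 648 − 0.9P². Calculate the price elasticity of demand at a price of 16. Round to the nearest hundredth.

At P = 16, Q = 417.6.
dQ/dP = −2·0.9·P = −28.8.
Point elasticity E = (dQ/dP)·(P/Q) = -28.8 × 16/417.6 ≈ -1.10.
|E| > 1, so demand is elastic at this price.

-1.10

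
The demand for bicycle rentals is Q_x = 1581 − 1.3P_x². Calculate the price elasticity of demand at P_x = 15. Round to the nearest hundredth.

-0.45

At P_x = 15, Q_x = 1288.5.
dQ_x/dP_x = −2·1.3·P_x = −39.
Point elasticity E = (dQ_x/dP_x)·(P_x/Q_x) = -39 × 15/1288.5 ≈ -0.45.
|E| < 1, so demand is inelastic at this price.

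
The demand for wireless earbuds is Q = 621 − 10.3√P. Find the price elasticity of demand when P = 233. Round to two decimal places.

At P = 233, Q = 463.7773.
dQ/dP = −10.3/(2√P) = −10.3/(2·15.2643).
Point elasticity E = (dQ/dP)·(P/Q) = -0.3374 × 233/463.7773 ≈ -0.17.
|E| < 1, so demand is inelastic at this price.

-0.17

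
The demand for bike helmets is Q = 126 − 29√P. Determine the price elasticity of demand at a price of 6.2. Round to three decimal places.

At P = 6.2, Q = 53.7906.
dQ/dP = −29/(2√P) = −29/(2·2.49).
Point elasticity E = (dQ/dP)·(P/Q) = -5.8233 × 6.2/53.7906 ≈ -0.671.
|E| < 1, so demand is inelastic at this price.

-0.671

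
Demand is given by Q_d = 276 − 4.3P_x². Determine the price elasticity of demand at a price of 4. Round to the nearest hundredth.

At P_x = 4, Q_d = 207.2.
dQ_d/dP_x = −2·4.3·P_x = −34.4.
Point elasticity E = (dQ_d/dP_x)·(P_x/Q_d) = -34.4 × 4/207.2 ≈ -0.66.
|E| < 1, so demand is inelastic at this price.

-0.66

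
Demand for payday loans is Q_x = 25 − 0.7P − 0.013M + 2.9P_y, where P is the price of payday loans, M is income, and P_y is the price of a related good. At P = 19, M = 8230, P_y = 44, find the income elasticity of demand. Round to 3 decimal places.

-3.311

Substituting, Q_x = 25 − 0.7(19) − 0.013(8230) + 2.9(44) = 25 − 13.3 − 106.99 + 127.6 = 32.31.
∂Q_x/∂M = −0.013, so E_I = -0.013·(8230/32.31) ≈ -3.311.
E_I < 0: inferior good.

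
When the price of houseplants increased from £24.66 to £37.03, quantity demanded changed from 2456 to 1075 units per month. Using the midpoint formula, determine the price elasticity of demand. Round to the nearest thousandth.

%Δq = (1075 − 2456)/[(2456 + 1075)/2] = -1381/1765.5 ≈ -0.7822.
%Δp = (37.03 − 24.66)/[(24.66 + 37.03)/2] = 12.37/30.845 ≈ 0.4010.
Arc elasticity E = %Δq/%Δp ≈ -0.7822/0.4010 ≈ -1.950.
|E| > 1: demand is elastic over this range.

-1.950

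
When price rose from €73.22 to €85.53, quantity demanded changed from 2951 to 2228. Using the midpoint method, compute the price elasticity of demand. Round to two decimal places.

%Δq = (2228 − 2951)/[(2951 + 2228)/2] = -723/2589.5 ≈ -0.2792.
%ΔP = (85.53 − 73.22)/[(73.22 + 85.53)/2] = 12.31/79.375 ≈ 0.1551.
Arc elasticity E = %Δq/%ΔP ≈ -0.2792/0.1551 ≈ -1.80.
|E| > 1: demand is elastic over this range.

-1.80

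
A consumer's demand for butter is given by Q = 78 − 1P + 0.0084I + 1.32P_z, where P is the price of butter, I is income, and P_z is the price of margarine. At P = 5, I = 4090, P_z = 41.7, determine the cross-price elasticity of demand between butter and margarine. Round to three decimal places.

0.339

At the given point, Q = 78 − 1(5) + 0.0084(4090) + 1.32(41.7) = 78 − 5 + 34.356 + 55.044 = 162.4.
∂Q/∂P_z = +1.32, so E_xy = 1.32·(41.7/162.4) ≈ 0.339.
E_xy > 0: the goods are substitutes.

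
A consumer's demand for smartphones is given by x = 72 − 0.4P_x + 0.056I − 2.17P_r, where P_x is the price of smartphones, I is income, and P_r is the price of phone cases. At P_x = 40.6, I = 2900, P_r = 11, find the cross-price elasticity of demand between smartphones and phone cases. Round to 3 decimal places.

Substituting, x = 72 − 0.4(40.6) + 0.056(2900) − 2.17(11) = 72 − 16.24 + 162.4 − 23.87 = 194.29.
∂x/∂P_r = −2.17, so E_xy = -2.17·(11/194.29) ≈ -0.123.
E_xy < 0: the goods are complements.

-0.123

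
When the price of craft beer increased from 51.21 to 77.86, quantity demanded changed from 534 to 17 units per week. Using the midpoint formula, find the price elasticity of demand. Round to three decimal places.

%ΔQ = (17 − 534)/[(534 + 17)/2] = -517/275.5 ≈ -1.8766.
%Δp = (77.86 − 51.21)/[(51.21 + 77.86)/2] = 26.65/64.535 ≈ 0.4130.
Arc elasticity E = %ΔQ/%Δp ≈ -1.8766/0.4130 ≈ -4.544.
|E| > 1: demand is elastic over this range.

-4.544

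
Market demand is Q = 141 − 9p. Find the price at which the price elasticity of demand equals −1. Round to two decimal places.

7.83

For linear demand Q = a − bp, E = −bp/(a − bp). |E| = 1 ⇒ bp = a − bp ⇒ p = a/(2b).
p = 141/(2·9) ≈ 7.83.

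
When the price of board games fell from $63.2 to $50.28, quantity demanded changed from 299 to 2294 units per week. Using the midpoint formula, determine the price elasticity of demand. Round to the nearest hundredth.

-6.76

%ΔQ = (2294 − 299)/[(299 + 2294)/2] = 1995/1296.5 ≈ 1.5388.
%Δp = (50.28 − 63.2)/[(63.2 + 50.28)/2] = -12.92/56.74 ≈ -0.2277.
Arc elasticity E = %ΔQ/%Δp ≈ 1.5388/-0.2277 ≈ -6.76.
|E| > 1: demand is elastic over this range.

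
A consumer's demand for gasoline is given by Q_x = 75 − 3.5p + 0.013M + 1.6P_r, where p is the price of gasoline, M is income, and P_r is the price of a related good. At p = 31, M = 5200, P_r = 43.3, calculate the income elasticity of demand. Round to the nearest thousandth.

0.654

At the given point, Q_x = 75 − 3.5(31) + 0.013(5200) + 1.6(43.3) = 75 − 108.5 + 67.6 + 69.28 = 103.38.
∂Q_x/∂M = +0.013, so E_I = 0.013·(5200/103.38) ≈ 0.654.
E_I ∈ (0,1): normal good (necessity).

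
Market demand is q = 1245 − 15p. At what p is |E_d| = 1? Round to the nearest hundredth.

For linear demand q = a − bp, E = −bp/(a − bp). |E| = 1 ⇒ bp = a − bp ⇒ p = a/(2b).
p = 1245/(2·15) = 41.50.

41.50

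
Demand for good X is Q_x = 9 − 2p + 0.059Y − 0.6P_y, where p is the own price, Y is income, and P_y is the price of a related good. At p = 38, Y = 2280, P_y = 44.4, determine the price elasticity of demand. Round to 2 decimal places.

Q_x = 9 − 2(38) + 0.059(2280) − 0.6(44.4) = 9 − 76 + 134.52 − 26.64 = 40.88.
∂Q_x/∂p = −2, so E_p = (−2)·(38/40.88) ≈ -1.86.
|E_p| > 1: demand is elastic.

-1.86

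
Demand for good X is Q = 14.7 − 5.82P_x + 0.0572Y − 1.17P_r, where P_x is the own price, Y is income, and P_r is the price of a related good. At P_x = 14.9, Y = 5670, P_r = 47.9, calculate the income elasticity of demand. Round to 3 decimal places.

1.652

First evaluate Q: 14.7 − 5.82(14.9) + 0.0572(5670) − 1.17(47.9) = 14.7 − 86.718 + 324.324 − 56.043 = 196.263.
∂Q/∂Y = +0.0572, so E_I = 0.0572·(5670/196.263) ≈ 1.652.
E_I > 1: normal good (luxury).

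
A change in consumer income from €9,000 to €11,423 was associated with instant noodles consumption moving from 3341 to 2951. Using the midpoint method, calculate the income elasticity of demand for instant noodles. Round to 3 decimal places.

%ΔQ = (2951 − 3341)/[(3341+2951)/2] = -390/3146 ≈ -0.1240.
%ΔY = (11,423 − 9,000)/[(9,000+11,423)/2] = 2423/10211.5 ≈ 0.2373.
E_I = %ΔQ/%ΔY ≈ -0.522.
E_I < 0: inferior good.

-0.522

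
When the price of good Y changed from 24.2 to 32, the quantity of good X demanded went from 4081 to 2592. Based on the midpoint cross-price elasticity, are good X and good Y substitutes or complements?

complements

%ΔQ_x = (2592 − 4081)/[(4081+2592)/2] = -1489/3336.5 ≈ -0.4463.
%ΔP_y = (32 − 24.2)/[(24.2+32)/2] ≈ 0.2776.
E_xy = -0.4463/0.2776 ≈ -1.608.
E_xy < 0, so the goods are complements.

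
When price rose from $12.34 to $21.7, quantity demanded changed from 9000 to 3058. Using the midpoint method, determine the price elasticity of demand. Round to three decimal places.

%ΔQ = (3058 − 9000)/[(9000 + 3058)/2] = -5942/6029 ≈ -0.9856.
%ΔP = (21.7 − 12.34)/[(12.34 + 21.7)/2] = 9.36/17.02 ≈ 0.5499.
Arc elasticity E = %ΔQ/%ΔP ≈ -0.9856/0.5499 ≈ -1.792.
|E| > 1: demand is elastic over this range.

-1.792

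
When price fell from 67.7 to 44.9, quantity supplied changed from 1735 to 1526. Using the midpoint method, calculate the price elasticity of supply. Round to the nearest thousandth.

0.317

%Δq = (1526 − 1735)/[(1735 + 1526)/2] = -209/1630.5 ≈ -0.1282.
%ΔP = (44.9 − 67.7)/[(67.7 + 44.9)/2] = -22.8/56.3 ≈ -0.4050.
Arc elasticity E = %Δq/%ΔP ≈ -0.1282/-0.4050 ≈ 0.317.
|E| < 1: supply is inelastic over this range.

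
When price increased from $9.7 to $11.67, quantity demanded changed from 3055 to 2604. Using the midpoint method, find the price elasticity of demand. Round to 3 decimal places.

%ΔQ = (2604 − 3055)/[(3055 + 2604)/2] = -451/2829.5 ≈ -0.1594.
%ΔP = (11.67 − 9.7)/[(9.7 + 11.67)/2] = 1.97/10.685 ≈ 0.1844.
Arc elasticity E = %ΔQ/%ΔP ≈ -0.1594/0.1844 ≈ -0.865.
|E| < 1: demand is inelastic over this range.

-0.865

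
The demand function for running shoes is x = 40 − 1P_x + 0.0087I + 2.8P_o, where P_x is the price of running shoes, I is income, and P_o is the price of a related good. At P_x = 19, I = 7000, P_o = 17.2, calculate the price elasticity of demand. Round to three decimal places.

-0.146

First evaluate x: 40 − 1(19) + 0.0087(7000) + 2.8(17.2) = 40 − 19 + 60.9 + 48.16 = 130.06.
∂x/∂P_x = −1, so E_p = (−1)·(19/130.06) ≈ -0.146.
|E_p| < 1: demand is inelastic.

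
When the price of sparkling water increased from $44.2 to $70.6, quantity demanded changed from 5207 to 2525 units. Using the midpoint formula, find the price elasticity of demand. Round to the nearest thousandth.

-1.508

%Δq = (2525 − 5207)/[(5207 + 2525)/2] = -2682/3866 ≈ -0.6937.
%ΔP = (70.6 − 44.2)/[(44.2 + 70.6)/2] = 26.4/57.4 ≈ 0.4599.
Arc elasticity E = %Δq/%ΔP ≈ -0.6937/0.4599 ≈ -1.508.
|E| > 1: demand is elastic over this range.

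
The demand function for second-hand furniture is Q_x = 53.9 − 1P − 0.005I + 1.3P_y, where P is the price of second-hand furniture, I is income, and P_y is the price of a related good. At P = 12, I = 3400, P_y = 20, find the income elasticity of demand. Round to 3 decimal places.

-0.334

At the given point, Q_x = 53.9 − 1(12) − 0.005(3400) + 1.3(20) = 53.9 − 12 − 17 + 26 = 50.9.
∂Q_x/∂I = −0.005, so E_I = -0.005·(3400/50.9) ≈ -0.334.
E_I < 0: inferior good.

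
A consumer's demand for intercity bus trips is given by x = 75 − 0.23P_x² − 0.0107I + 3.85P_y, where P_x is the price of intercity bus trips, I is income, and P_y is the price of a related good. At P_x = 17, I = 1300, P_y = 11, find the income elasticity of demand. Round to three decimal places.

-0.376

Evaluating quantity at (P_x, I, P_y) gives x = 75 − 0.23(17)² − 0.0107(1300) + 3.85(11) = 75 − 66.47 − 13.91 + 42.35 = 36.97.
∂x/∂I = −0.0107, so E_I = -0.0107·(1300/36.97) ≈ -0.376.
E_I < 0: inferior good.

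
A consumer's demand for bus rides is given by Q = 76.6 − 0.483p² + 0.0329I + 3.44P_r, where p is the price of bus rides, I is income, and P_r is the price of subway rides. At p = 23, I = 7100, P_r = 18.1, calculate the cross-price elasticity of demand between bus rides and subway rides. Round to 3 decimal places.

0.532

Evaluating quantity at (p, I, P_r) gives Q = 76.6 − 0.483(23)² + 0.0329(7100) + 3.44(18.1) = 76.6 − 255.507 + 233.59 + 62.264 = 116.947.
∂Q/∂P_r = +3.44, so E_xy = 3.44·(18.1/116.947) ≈ 0.532.
E_xy > 0: the goods are substitutes.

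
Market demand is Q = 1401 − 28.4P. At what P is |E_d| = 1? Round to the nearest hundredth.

For linear demand Q = a − bP, E = −bP/(a − bP). |E| = 1 ⇒ bP = a − bP ⇒ P = a/(2b).
P = 1401/(2·28.4) ≈ 24.67.

24.67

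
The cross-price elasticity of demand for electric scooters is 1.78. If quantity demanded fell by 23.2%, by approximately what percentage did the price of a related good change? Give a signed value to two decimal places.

%ΔQ ≈ E × %ΔP_y ⇒ %ΔP_y = %ΔQ / E = (-23.2%)/(1.78) ≈ -13.03%.

-13.03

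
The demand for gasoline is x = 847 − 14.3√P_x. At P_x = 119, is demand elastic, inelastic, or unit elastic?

inelastic

At P_x = 119, x = 691.0054.
dx/dP_x = −14.3/(2√P_x) = −14.3/(2·10.9087).
Point elasticity E = (dx/dP_x)·(P_x/x) = -0.6554 × 119/691.0054 ≈ -0.113.
|E| ≈ 0.113 < 1, so demand is inelastic.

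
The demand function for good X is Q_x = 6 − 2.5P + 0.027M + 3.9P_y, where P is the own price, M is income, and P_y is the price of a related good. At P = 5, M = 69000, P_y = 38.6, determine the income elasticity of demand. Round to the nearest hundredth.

0.93

Evaluating quantity at (P, M, P_y) gives Q_x = 6 − 2.5(5) + 0.027(69000) + 3.9(38.6) = 6 − 12.5 + 1863 + 150.54 = 2007.04.
∂Q_x/∂M = +0.027, so E_I = 0.027·(69000/2007.04) ≈ 0.93.
E_I ∈ (0,1): normal good (necessity).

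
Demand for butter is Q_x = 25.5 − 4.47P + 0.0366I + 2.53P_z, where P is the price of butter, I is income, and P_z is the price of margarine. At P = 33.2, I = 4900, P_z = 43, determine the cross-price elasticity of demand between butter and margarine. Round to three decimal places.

0.658

At the given point, Q_x = 25.5 − 4.47(33.2) + 0.0366(4900) + 2.53(43) = 25.5 − 148.404 + 179.34 + 108.79 = 165.226.
∂Q_x/∂P_z = +2.53, so E_xy = 2.53·(43/165.226) ≈ 0.658.
E_xy > 0: the goods are substitutes.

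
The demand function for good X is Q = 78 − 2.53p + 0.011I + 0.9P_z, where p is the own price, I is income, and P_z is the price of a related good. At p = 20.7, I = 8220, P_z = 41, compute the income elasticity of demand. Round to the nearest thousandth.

0.591

Substituting, Q = 78 − 2.53(20.7) + 0.011(8220) + 0.9(41) = 78 − 52.371 + 90.42 + 36.9 = 152.949.
∂Q/∂I = +0.011, so E_I = 0.011·(8220/152.949) ≈ 0.591.
E_I ∈ (0,1): normal good (necessity).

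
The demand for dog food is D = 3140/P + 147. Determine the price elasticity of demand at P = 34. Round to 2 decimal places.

At P = 34, D = 239.3529.
dD/dP = −3140/P² = −2.7163.
Point elasticity E = (dD/dP)·(P/D) = -2.7163 × 34/239.3529 ≈ -0.39.
|E| < 1, so demand is inelastic at this price.

-0.39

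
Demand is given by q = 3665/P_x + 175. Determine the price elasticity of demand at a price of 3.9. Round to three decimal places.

-0.843

At P_x = 3.9, q = 1114.7436.
dq/dP_x = −3665/P_x² = −240.9599.
Point elasticity E = (dq/dP_x)·(P_x/q) = -240.9599 × 3.9/1114.7436 ≈ -0.843.
|E| < 1, so demand is inelastic at this price.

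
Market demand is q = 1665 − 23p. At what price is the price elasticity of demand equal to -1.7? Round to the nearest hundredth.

45.58

Set −bp/(a − bp) = −1.7 ⇒ bp = 1.7(a − bp) ⇒ bp(1+1.7) = 1.7·a.
p = 1.7·1665/(23·2.7) ≈ 45.58.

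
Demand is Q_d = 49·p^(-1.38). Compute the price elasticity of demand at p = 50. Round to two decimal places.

For a Cobb–Douglas (constant-elasticity) form Q_d = A·p^α·…, the elasticity with respect to p equals the exponent α at every point.
Here the exponent on p is -1.38, so the price elasticity of demand is -1.38.

-1.38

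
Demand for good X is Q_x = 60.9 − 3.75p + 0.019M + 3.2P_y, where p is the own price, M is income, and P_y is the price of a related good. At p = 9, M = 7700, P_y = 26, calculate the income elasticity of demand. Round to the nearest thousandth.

Q_x = 60.9 − 3.75(9) + 0.019(7700) + 3.2(26) = 60.9 − 33.75 + 146.3 + 83.2 = 256.65.
∂Q_x/∂M = +0.019, so E_I = 0.019·(7700/256.65) ≈ 0.570.
E_I ∈ (0,1): normal good (necessity).

0.570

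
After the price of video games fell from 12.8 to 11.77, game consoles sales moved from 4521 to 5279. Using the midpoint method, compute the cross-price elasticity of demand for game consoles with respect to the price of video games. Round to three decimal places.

-1.845

%ΔQ_x = (5279 − 4521)/[(4521+5279)/2] = 758/4900 ≈ 0.1547.
%ΔP_y = (11.77 − 12.8)/[(12.8+11.77)/2] ≈ -0.0838.
E_xy = 0.1547/-0.0838 ≈ -1.845.
E_xy < 0, so game consoles and video games are complements.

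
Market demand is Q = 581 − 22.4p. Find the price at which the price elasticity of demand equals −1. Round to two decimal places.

For linear demand Q = a − bp, E = −bp/(a − bp). |E| = 1 ⇒ bp = a − bp ⇒ p = a/(2b).
p = 581/(2·22.4) ≈ 12.97.

12.97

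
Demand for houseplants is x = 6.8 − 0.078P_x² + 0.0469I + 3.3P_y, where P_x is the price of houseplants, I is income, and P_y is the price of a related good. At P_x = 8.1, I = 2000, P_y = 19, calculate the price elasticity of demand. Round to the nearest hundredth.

At the given point, x = 6.8 − 0.078(8.1)² + 0.0469(2000) + 3.3(19) = 6.8 − 5.1176 + 93.8 + 62.7 = 158.1824.
∂x/∂P_x = −2·0.078·P_x = -1.2636, so E_p = -1.2636·(8.1/158.1824) ≈ -0.06.
|E_p| < 1: demand is inelastic.

-0.06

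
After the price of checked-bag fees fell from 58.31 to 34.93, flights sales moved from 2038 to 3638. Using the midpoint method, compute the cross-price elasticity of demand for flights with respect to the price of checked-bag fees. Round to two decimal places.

%ΔQ_x = (3638 − 2038)/[(2038+3638)/2] = 1600/2838 ≈ 0.5638.
%ΔP_y = (34.93 − 58.31)/[(58.31+34.93)/2] ≈ -0.5015.
E_xy = 0.5638/-0.5015 ≈ -1.12.
E_xy < 0, so flights and checked-bag fees are complements.

-1.12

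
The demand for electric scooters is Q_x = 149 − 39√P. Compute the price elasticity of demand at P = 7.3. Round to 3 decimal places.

-1.208

At P = 7.3, Q_x = 43.6278.
dQ_x/dP = −39/(2√P) = −39/(2·2.7019).
Point elasticity E = (dQ_x/dP)·(P/Q_x) = -7.2173 × 7.3/43.6278 ≈ -1.208.
|E| > 1, so demand is elastic at this price.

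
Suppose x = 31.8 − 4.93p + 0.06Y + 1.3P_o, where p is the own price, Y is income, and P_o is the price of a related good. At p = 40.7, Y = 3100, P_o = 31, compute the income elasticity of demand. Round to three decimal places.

3.238

Evaluating quantity at (p, Y, P_o) gives x = 31.8 − 4.93(40.7) + 0.06(3100) + 1.3(31) = 31.8 − 200.651 + 186 + 40.3 = 57.449.
∂x/∂Y = +0.06, so E_I = 0.06·(3100/57.449) ≈ 3.238.
E_I > 1: normal good (luxury).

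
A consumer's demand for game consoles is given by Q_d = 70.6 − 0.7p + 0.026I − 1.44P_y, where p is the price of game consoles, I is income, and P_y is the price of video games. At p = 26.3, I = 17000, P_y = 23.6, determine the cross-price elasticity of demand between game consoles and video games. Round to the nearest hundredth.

-0.07

At the given point, Q_d = 70.6 − 0.7(26.3) + 0.026(17000) − 1.44(23.6) = 70.6 − 18.41 + 442 − 33.984 = 460.206.
∂Q_d/∂P_y = −1.44, so E_xy = -1.44·(23.6/460.206) ≈ -0.07.
E_xy < 0: the goods are complements.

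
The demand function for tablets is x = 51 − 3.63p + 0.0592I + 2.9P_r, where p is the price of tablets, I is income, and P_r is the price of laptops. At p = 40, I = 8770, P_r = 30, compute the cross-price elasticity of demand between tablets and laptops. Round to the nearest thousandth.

Evaluating quantity at (p, I, P_r) gives x = 51 − 3.63(40) + 0.0592(8770) + 2.9(30) = 51 − 145.2 + 519.184 + 87 = 511.984.
∂x/∂P_r = +2.9, so E_xy = 2.9·(30/511.984) ≈ 0.170.
E_xy > 0: the goods are substitutes.

0.170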